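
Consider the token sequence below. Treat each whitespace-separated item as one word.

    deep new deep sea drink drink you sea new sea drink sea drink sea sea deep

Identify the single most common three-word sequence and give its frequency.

Trigram frequencies (highest first):
  sea drink sea: 2
  deep new deep: 1
  new deep sea: 1
  deep sea drink: 1
  sea drink drink: 1
  drink drink you: 1
  … (7 more, each ≤ 1)

"sea drink sea", 2 times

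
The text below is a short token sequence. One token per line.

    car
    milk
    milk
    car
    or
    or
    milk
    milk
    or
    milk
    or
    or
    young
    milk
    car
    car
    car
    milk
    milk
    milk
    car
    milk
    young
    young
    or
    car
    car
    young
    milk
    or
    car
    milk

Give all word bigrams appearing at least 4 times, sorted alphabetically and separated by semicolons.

car milk; milk milk

Bigram counts meeting the condition (at least 4 times):
  car milk: 4
  milk milk: 4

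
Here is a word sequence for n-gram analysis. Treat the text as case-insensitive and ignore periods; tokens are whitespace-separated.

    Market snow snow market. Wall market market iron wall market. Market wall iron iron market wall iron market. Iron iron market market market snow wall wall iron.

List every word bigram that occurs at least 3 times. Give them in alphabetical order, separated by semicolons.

Bigram counts meeting the condition (at least 3 times):
  iron market: 3
  market market: 4
  market wall: 3
  wall iron: 3

iron market; market market; market wall; wall iron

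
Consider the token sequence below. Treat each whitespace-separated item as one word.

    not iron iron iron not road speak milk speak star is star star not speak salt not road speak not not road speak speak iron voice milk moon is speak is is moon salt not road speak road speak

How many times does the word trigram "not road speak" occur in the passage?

4

Scanning the 37 overlapping trigram windows for "not road speak":
  position 5–7: not road speak
  position 17–19: not road speak
  position 21–23: not road speak
  position 35–37: not road speak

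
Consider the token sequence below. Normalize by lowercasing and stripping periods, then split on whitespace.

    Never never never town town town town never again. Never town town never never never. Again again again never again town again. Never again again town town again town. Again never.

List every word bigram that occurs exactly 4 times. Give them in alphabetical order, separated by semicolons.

again never; never again; never never

Bigram counts meeting the condition (exactly 4 times):
  again never: 4
  never again: 4
  never never: 4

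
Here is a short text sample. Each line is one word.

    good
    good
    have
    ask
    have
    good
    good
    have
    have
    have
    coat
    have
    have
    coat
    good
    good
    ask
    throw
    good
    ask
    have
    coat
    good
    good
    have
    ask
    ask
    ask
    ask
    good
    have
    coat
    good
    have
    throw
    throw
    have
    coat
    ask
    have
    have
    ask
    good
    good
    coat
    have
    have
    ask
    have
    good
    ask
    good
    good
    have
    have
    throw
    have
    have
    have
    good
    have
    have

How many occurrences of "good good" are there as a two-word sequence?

Scanning the 61 overlapping bigram windows for "good good":
  position 1–2: good good
  position 6–7: good good
  position 15–16: good good
  position 23–24: good good
  position 43–44: good good
  position 52–53: good good

6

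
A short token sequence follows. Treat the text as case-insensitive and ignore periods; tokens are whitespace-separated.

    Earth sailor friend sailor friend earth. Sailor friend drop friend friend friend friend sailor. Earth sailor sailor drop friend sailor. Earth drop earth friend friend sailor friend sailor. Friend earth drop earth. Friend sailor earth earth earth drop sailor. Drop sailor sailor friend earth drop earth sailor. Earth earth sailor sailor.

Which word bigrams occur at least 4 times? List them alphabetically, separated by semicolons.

earth drop; earth sailor; friend friend; friend sailor; sailor earth; sailor friend

Bigram counts meeting the condition (at least 4 times):
  earth drop: 4
  earth sailor: 5
  friend friend: 4
  friend sailor: 6
  sailor earth: 4
  sailor friend: 6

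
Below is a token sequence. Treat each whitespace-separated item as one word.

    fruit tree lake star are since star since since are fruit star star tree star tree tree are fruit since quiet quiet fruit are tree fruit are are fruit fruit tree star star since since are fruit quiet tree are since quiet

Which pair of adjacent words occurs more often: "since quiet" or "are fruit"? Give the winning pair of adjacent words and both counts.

"since quiet": 2 occurrences
"are fruit": 4 occurrences

"are fruit" (4 vs 2)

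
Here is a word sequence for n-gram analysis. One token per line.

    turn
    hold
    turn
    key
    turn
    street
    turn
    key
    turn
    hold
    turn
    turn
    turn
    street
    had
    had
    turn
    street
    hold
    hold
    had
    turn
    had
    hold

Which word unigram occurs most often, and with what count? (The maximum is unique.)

Unigram frequencies (highest first):
  turn: 10
  hold: 5
  had: 4
  street: 3
  key: 2

"turn", 10 times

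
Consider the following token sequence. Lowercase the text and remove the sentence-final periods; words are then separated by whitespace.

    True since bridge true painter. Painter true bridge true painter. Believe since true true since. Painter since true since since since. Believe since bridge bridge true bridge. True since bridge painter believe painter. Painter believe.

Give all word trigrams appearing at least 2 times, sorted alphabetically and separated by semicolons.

Trigram counts meeting the condition (at least 2 times):
  bridge true painter: 2
  true bridge true: 2
  true since bridge: 2

bridge true painter; true bridge true; true since bridge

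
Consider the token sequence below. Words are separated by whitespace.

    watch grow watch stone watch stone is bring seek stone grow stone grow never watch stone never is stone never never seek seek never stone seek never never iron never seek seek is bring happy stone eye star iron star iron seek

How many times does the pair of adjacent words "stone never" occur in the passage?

Scanning the 41 overlapping bigram windows for "stone never":
  position 16–17: stone never
  position 19–20: stone never

2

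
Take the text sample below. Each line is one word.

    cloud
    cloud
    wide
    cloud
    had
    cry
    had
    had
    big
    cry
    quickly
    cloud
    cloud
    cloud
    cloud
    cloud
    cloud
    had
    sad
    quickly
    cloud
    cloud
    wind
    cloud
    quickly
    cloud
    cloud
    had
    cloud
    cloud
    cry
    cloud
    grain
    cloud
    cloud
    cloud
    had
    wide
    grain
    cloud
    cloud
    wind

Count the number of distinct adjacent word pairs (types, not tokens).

23

42 tokens → 41 bigram windows in total.
Repeated bigrams (each contributes count−1 duplicates):
  cloud cloud: 12
  cloud had: 4
  quickly cloud: 3
  cloud wind: 2
  grain cloud: 2
18 duplicate windows → 41 − 18 = 23 distinct.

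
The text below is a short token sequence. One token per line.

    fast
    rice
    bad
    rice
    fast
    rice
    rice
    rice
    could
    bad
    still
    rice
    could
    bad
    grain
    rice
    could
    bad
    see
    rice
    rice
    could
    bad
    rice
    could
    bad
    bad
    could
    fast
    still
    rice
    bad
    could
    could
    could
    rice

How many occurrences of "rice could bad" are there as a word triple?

5

Scanning the 34 overlapping trigram windows for "rice could bad":
  position 8–10: rice could bad
  position 12–14: rice could bad
  position 16–18: rice could bad
  position 21–23: rice could bad
  position 24–26: rice could bad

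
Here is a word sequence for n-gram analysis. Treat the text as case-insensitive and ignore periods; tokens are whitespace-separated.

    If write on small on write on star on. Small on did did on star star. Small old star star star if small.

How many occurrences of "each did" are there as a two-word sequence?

0

Scanning the 22 overlapping bigram windows for "each did":
  (none found)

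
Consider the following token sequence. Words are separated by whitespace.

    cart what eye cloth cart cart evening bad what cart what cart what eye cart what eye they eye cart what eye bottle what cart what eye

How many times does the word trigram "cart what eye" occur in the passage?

Scanning the 25 overlapping trigram windows for "cart what eye":
  position 1–3: cart what eye
  position 12–14: cart what eye
  position 15–17: cart what eye
  position 20–22: cart what eye
  position 25–27: cart what eye

5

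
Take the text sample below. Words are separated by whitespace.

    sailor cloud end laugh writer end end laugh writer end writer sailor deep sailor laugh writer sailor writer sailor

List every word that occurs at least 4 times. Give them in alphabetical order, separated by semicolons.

end; sailor; writer

Unigram counts meeting the condition (at least 4 times):
  end: 4
  sailor: 5
  writer: 5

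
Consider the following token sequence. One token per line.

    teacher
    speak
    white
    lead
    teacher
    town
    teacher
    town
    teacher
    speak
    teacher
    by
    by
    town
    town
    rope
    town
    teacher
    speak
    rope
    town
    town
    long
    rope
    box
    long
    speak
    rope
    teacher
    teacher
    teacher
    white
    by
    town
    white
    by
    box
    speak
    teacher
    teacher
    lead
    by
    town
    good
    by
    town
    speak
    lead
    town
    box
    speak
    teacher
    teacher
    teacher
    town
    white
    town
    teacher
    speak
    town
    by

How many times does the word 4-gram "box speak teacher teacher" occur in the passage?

Scanning the 58 overlapping 4-gram windows for "box speak teacher teacher":
  position 37–40: box speak teacher teacher
  position 50–53: box speak teacher teacher

2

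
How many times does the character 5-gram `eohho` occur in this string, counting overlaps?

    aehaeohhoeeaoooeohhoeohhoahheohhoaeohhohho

5

Sliding a length-5 window over the 42 characters (38 positions):
  position 5–9: eohho
  position 16–20: eohho
  position 21–25: eohho
  position 29–33: eohho
  position 35–39: eohho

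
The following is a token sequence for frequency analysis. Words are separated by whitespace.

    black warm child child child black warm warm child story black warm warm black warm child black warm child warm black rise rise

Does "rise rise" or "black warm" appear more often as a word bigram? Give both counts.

"rise rise": 1 occurrence
"black warm": 5 occurrences

"black warm" (5 vs 1)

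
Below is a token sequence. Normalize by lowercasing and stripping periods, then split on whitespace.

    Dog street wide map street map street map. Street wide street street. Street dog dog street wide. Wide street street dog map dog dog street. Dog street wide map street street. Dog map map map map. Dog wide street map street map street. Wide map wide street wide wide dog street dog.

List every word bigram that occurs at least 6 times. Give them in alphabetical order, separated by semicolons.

Bigram counts meeting the condition (at least 6 times):
  map street: 6
  street wide: 6

map street; street wide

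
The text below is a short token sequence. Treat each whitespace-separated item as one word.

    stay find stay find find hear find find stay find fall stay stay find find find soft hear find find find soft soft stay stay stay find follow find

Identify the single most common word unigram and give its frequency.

Unigram frequencies (highest first):
  find: 14
  stay: 8
  soft: 3
  hear: 2
  fall: 1
  follow: 1

"find", 14 times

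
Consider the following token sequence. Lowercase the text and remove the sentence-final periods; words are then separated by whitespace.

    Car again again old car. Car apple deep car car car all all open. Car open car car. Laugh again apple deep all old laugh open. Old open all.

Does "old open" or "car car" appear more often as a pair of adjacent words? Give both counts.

"old open": 1 occurrence
"car car": 4 occurrences

"car car" (4 vs 1)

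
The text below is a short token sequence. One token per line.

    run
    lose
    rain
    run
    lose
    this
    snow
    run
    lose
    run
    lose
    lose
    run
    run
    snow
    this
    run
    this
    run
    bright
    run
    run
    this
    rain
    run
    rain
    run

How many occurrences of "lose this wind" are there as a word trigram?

Scanning the 25 overlapping trigram windows for "lose this wind":
  (none found)

0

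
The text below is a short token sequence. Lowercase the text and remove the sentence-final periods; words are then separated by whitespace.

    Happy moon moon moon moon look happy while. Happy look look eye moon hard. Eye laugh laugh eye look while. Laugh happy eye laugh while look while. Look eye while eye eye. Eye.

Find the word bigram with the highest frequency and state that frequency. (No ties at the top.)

"moon moon", 3 times

Bigram frequencies (highest first):
  moon moon: 3
  look eye: 2
  eye laugh: 2
  look while: 2
  while look: 2
  eye eye: 2
  … (19 more, each ≤ 1)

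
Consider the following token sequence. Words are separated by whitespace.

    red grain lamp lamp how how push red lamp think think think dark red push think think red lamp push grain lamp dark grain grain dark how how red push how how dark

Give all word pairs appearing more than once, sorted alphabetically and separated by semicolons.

Bigram counts meeting the condition (more than once):
  grain lamp: 2
  how how: 3
  red lamp: 2
  red push: 2
  think think: 3

grain lamp; how how; red lamp; red push; think think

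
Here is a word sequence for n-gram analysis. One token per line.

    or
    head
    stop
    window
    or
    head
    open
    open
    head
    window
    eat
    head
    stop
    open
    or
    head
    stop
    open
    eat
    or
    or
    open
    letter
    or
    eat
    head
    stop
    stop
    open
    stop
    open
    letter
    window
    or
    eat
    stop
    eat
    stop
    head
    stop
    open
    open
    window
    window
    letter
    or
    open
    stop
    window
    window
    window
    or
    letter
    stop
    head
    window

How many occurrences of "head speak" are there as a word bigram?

0

Scanning the 55 overlapping bigram windows for "head speak":
  (none found)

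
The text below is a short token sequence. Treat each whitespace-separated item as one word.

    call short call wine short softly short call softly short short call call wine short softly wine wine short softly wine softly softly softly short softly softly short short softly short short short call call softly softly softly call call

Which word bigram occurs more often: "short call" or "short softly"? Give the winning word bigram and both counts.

"short call": 4 occurrences
"short softly": 5 occurrences

"short softly" (5 vs 4)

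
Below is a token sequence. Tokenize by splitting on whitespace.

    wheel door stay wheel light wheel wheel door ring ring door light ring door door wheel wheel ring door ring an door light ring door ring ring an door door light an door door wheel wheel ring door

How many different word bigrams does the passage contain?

17

38 tokens → 37 bigram windows in total.
Repeated bigrams (each contributes count−1 duplicates):
  ring door: 5
  an door: 3
  door door: 3
  door light: 3
  door ring: 3
  wheel wheel: 3
  door wheel: 2
  light ring: 2
  … (4 more repeated)
20 duplicate windows → 37 − 20 = 17 distinct.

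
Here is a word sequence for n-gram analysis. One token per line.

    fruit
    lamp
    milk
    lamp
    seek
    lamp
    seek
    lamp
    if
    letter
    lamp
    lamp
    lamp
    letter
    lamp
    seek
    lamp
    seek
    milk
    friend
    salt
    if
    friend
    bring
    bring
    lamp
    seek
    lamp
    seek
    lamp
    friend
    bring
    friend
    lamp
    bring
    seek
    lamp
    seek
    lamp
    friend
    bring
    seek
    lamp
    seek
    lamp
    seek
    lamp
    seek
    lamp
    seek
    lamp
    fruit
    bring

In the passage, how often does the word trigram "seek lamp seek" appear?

8

Scanning the 51 overlapping trigram windows for "seek lamp seek":
  position 5–7: seek lamp seek
  position 16–18: seek lamp seek
  position 27–29: seek lamp seek
  position 36–38: seek lamp seek
  position 42–44: seek lamp seek
  position 44–46: seek lamp seek
  position 46–48: seek lamp seek
  position 48–50: seek lamp seek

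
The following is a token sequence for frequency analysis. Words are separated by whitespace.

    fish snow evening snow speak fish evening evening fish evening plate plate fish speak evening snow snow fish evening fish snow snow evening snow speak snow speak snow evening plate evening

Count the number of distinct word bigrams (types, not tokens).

17

31 tokens → 30 bigram windows in total.
Repeated bigrams (each contributes count−1 duplicates):
  evening snow: 3
  fish evening: 3
  snow evening: 3
  snow speak: 3
  evening fish: 2
  evening plate: 2
  fish snow: 2
  snow snow: 2
  … (1 more repeated)
13 duplicate windows → 30 − 13 = 17 distinct.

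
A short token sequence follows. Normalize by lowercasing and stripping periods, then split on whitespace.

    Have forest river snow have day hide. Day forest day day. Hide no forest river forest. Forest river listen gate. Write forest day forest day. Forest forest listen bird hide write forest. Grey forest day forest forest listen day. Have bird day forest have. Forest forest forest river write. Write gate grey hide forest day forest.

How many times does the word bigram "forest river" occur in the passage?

4

Scanning the 55 overlapping bigram windows for "forest river":
  position 2–3: forest river
  position 14–15: forest river
  position 17–18: forest river
  position 47–48: forest river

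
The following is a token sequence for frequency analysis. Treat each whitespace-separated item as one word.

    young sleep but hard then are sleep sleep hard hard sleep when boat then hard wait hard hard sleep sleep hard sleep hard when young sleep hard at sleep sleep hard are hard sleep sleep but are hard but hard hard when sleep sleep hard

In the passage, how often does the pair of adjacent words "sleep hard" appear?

6

Scanning the 44 overlapping bigram windows for "sleep hard":
  position 8–9: sleep hard
  position 20–21: sleep hard
  position 22–23: sleep hard
  position 26–27: sleep hard
  position 30–31: sleep hard
  position 44–45: sleep hard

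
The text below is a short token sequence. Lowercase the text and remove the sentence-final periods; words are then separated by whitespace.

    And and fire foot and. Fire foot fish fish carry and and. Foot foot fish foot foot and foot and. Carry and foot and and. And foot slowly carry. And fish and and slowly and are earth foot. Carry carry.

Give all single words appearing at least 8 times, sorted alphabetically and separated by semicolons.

and; foot

Unigram counts meeting the condition (at least 8 times):
  and: 15
  foot: 10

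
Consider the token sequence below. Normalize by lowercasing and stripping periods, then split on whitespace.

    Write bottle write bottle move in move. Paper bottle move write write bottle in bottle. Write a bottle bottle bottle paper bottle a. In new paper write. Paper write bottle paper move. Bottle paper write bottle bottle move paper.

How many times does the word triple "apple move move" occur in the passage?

Scanning the 37 overlapping trigram windows for "apple move move":
  (none found)

0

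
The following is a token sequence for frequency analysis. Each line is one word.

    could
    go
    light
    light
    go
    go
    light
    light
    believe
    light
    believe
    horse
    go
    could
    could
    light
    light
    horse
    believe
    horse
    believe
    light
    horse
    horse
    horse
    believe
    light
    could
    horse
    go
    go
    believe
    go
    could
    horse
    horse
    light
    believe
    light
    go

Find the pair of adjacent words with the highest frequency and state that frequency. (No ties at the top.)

Bigram frequencies (highest first):
  believe light: 4
  light light: 3
  light believe: 3
  horse believe: 3
  horse horse: 3
  go light: 2
  … (14 more, each ≤ 2)

"believe light", 4 times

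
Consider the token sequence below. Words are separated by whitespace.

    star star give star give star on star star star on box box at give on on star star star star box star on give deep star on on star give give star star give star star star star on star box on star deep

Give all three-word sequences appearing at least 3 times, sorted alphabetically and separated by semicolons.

Trigram counts meeting the condition (at least 3 times):
  star give star: 3
  star star star: 5

star give star; star star star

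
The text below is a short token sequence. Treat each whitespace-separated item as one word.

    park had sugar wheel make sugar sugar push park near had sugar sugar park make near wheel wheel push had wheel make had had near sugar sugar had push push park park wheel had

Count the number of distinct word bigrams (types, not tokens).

34 tokens → 33 bigram windows in total.
Repeated bigrams (each contributes count−1 duplicates):
  sugar sugar: 3
  had sugar: 2
  push park: 2
  wheel make: 2
5 duplicate windows → 33 − 5 = 28 distinct.

28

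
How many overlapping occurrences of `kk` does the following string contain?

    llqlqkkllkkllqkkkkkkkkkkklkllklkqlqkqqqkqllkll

12

Sliding a length-2 window over the 46 characters (45 positions):
  position 6–7: kk
  position 10–11: kk
  position 15–16: kk
  position 16–17: kk
  position 17–18: kk
  position 18–19: kk
  position 19–20: kk
  position 20–21: kk
  position 21–22: kk
  position 22–23: kk
  … (2 more)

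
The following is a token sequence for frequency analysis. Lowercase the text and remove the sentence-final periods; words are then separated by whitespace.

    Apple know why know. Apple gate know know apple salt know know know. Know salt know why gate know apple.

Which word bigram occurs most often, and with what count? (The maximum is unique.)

Bigram frequencies (highest first):
  know know: 4
  know apple: 3
  know why: 2
  gate know: 2
  salt know: 2
  apple know: 1
  … (5 more, each ≤ 1)

"know know", 4 times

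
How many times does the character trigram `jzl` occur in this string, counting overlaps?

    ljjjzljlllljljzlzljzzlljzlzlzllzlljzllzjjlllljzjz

4

Sliding a length-3 window over the 49 characters (47 positions):
  position 4–6: jzl
  position 14–16: jzl
  position 24–26: jzl
  position 35–37: jzl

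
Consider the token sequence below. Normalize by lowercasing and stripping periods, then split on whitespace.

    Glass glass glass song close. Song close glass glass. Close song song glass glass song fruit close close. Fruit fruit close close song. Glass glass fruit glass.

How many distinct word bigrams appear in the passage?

27 tokens → 26 bigram windows in total.
Repeated bigrams (each contributes count−1 duplicates):
  glass glass: 5
  close song: 3
  close close: 2
  fruit close: 2
  glass song: 2
  song close: 2
  song glass: 2
11 duplicate windows → 26 − 11 = 15 distinct.

15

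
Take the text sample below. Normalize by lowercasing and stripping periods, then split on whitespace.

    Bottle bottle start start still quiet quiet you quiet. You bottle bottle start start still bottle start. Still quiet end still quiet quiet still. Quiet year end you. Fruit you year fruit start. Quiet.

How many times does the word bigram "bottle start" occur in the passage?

3

Scanning the 33 overlapping bigram windows for "bottle start":
  position 2–3: bottle start
  position 12–13: bottle start
  position 16–17: bottle start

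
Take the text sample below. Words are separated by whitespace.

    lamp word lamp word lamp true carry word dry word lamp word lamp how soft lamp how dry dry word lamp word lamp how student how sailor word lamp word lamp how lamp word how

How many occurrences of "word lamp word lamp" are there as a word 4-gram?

Scanning the 32 overlapping 4-gram windows for "word lamp word lamp":
  position 2–5: word lamp word lamp
  position 10–13: word lamp word lamp
  position 20–23: word lamp word lamp
  position 28–31: word lamp word lamp

4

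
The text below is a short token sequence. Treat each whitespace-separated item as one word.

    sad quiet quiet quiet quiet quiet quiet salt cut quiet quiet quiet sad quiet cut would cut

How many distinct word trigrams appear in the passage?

11

17 tokens → 15 trigram windows in total.
Repeated trigrams (each contributes count−1 duplicates):
  quiet quiet quiet: 5
4 duplicate windows → 15 − 4 = 11 distinct.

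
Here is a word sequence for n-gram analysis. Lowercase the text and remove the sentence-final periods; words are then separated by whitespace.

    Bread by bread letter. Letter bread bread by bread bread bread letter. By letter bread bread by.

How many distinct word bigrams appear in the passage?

17 tokens → 16 bigram windows in total.
Repeated bigrams (each contributes count−1 duplicates):
  bread bread: 4
  bread by: 3
  bread letter: 2
  by bread: 2
  letter bread: 2
8 duplicate windows → 16 − 8 = 8 distinct.

8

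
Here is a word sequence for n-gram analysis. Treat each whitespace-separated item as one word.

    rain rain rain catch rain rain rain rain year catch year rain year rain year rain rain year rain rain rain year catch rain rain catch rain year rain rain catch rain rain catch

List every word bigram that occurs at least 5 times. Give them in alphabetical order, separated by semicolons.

rain rain; rain year; year rain

Bigram counts meeting the condition (at least 5 times):
  rain rain: 11
  rain year: 6
  year rain: 5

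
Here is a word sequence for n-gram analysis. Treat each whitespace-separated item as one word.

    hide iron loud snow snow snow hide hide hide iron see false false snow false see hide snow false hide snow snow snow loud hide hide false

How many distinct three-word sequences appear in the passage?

24

27 tokens → 25 trigram windows in total.
Repeated trigrams (each contributes count−1 duplicates):
  snow snow snow: 2
1 duplicate windows → 25 − 1 = 24 distinct.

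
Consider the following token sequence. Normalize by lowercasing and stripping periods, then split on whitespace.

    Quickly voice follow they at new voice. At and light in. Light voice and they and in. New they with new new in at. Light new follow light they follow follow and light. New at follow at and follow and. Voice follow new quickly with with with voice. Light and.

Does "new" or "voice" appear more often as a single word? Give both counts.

"new": 7 occurrences
"voice": 5 occurrences

"new" (7 vs 5)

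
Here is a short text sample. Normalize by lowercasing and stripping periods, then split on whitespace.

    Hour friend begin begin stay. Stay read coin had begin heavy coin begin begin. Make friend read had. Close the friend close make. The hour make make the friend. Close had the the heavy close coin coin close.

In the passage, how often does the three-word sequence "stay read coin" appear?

Scanning the 36 overlapping trigram windows for "stay read coin":
  position 6–8: stay read coin

1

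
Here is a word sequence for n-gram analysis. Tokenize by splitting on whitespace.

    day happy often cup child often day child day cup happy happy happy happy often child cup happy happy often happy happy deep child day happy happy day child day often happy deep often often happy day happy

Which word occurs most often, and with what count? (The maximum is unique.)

Unigram frequencies (highest first):
  happy: 14
  day: 7
  often: 7
  child: 5
  cup: 3
  deep: 2

"happy", 14 times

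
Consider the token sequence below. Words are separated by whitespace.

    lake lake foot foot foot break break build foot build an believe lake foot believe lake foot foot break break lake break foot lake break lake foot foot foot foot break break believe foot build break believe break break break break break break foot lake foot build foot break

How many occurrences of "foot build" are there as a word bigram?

3

Scanning the 48 overlapping bigram windows for "foot build":
  position 9–10: foot build
  position 34–35: foot build
  position 46–47: foot build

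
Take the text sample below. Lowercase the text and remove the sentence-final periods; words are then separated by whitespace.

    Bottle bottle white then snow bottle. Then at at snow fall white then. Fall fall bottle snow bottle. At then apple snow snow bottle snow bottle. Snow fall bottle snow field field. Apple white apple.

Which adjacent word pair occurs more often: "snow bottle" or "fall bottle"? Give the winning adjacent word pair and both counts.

"snow bottle": 4 occurrences
"fall bottle": 2 occurrences

"snow bottle" (4 vs 2)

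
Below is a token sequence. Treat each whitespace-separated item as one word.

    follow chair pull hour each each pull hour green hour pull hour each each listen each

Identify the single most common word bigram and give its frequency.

"pull hour", 3 times

Bigram frequencies (highest first):
  pull hour: 3
  hour each: 2
  each each: 2
  follow chair: 1
  chair pull: 1
  each pull: 1
  … (5 more, each ≤ 1)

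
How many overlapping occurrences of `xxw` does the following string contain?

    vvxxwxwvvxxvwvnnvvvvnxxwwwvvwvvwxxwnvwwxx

Sliding a length-3 window over the 41 characters (39 positions):
  position 3–5: xxw
  position 22–24: xxw
  position 33–35: xxw

3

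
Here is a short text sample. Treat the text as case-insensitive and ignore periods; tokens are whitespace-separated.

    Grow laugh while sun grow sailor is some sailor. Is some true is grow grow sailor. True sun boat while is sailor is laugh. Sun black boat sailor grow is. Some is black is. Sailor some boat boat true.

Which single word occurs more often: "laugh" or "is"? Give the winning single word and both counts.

"is" (8 vs 2)

"laugh": 2 occurrences
"is": 8 occurrences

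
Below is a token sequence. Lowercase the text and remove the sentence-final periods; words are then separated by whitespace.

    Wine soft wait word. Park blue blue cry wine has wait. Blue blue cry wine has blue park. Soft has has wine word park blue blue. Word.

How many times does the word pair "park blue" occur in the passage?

2

Scanning the 26 overlapping bigram windows for "park blue":
  position 5–6: park blue
  position 24–25: park blue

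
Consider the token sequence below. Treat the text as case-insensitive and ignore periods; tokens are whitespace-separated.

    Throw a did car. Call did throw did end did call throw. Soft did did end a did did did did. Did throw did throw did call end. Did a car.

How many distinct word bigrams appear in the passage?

31 tokens → 30 bigram windows in total.
Repeated bigrams (each contributes count−1 duplicates):
  did did: 5
  did throw: 3
  throw did: 3
  a did: 2
  did call: 2
  did end: 2
  end did: 2
12 duplicate windows → 30 − 12 = 18 distinct.

18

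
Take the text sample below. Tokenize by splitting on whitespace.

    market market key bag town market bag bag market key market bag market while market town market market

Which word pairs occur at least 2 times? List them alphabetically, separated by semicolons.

bag market; market bag; market key; market market; town market

Bigram counts meeting the condition (at least 2 times):
  bag market: 2
  market bag: 2
  market key: 2
  market market: 2
  town market: 2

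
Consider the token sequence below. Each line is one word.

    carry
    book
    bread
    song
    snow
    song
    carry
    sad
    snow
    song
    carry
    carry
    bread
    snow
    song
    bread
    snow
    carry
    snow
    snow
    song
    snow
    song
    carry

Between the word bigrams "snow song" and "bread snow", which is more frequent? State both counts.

"snow song": 5 occurrences
"bread snow": 2 occurrences

"snow song" (5 vs 2)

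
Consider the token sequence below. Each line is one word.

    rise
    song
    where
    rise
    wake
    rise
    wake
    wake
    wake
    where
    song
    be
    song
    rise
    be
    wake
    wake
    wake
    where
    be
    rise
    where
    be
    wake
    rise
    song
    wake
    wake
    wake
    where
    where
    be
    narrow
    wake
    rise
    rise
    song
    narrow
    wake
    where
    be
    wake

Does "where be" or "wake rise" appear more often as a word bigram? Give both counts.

"where be": 4 occurrences
"wake rise": 3 occurrences

"where be" (4 vs 3)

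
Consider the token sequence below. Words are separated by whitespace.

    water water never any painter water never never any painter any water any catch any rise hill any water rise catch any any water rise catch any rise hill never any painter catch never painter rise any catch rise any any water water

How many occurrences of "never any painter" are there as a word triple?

Scanning the 41 overlapping trigram windows for "never any painter":
  position 3–5: never any painter
  position 8–10: never any painter
  position 30–32: never any painter

3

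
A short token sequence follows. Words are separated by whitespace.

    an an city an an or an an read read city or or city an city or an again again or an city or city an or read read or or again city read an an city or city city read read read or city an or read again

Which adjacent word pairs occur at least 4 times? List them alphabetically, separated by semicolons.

Bigram counts meeting the condition (at least 4 times):
  an an: 4
  an city: 4
  city an: 4
  city or: 4
  or city: 4
  read read: 4

an an; an city; city an; city or; or city; read read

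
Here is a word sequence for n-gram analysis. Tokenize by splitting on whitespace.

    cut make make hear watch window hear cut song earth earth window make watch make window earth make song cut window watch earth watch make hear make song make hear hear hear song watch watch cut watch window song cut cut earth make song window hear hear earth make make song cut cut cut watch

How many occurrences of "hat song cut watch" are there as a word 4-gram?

Scanning the 52 overlapping 4-gram windows for "hat song cut watch":
  (none found)

0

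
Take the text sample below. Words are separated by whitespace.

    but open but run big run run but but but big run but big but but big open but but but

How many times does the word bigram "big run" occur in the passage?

2

Scanning the 20 overlapping bigram windows for "big run":
  position 5–6: big run
  position 11–12: big run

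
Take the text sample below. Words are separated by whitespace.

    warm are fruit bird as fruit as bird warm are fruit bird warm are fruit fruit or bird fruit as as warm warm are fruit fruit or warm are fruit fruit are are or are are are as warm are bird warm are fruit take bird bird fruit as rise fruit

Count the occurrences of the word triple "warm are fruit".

Scanning the 49 overlapping trigram windows for "warm are fruit":
  position 1–3: warm are fruit
  position 9–11: warm are fruit
  position 13–15: warm are fruit
  position 23–25: warm are fruit
  position 28–30: warm are fruit
  position 42–44: warm are fruit

6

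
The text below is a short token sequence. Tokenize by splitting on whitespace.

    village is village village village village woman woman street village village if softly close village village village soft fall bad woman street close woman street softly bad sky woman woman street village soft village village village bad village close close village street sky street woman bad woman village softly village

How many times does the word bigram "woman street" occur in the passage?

4

Scanning the 49 overlapping bigram windows for "woman street":
  position 8–9: woman street
  position 21–22: woman street
  position 24–25: woman street
  position 30–31: woman street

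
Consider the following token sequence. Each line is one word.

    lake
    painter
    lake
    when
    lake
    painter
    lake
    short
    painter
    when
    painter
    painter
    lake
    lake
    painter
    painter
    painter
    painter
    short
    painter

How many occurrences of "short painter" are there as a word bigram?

2

Scanning the 19 overlapping bigram windows for "short painter":
  position 8–9: short painter
  position 19–20: short painter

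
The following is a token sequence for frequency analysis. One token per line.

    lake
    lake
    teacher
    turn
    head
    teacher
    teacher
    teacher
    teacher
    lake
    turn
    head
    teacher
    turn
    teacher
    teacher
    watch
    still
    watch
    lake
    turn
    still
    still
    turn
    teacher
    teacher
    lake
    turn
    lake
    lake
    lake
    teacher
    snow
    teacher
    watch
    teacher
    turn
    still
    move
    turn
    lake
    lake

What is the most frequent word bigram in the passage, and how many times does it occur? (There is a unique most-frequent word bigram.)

"teacher teacher", 5 times

Bigram frequencies (highest first):
  teacher teacher: 5
  lake lake: 4
  teacher turn: 3
  lake turn: 3
  lake teacher: 2
  turn head: 2
  … (16 more, each ≤ 2)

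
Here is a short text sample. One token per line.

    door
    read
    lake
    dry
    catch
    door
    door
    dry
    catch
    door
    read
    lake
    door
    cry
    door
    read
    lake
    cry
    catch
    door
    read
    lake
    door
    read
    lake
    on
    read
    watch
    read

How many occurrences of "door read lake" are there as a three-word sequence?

5

Scanning the 27 overlapping trigram windows for "door read lake":
  position 1–3: door read lake
  position 10–12: door read lake
  position 15–17: door read lake
  position 20–22: door read lake
  position 23–25: door read lake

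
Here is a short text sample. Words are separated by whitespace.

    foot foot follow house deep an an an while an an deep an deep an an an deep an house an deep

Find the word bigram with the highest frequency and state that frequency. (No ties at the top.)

"an an", 5 times

Bigram frequencies (highest first):
  an an: 5
  deep an: 4
  an deep: 4
  foot foot: 1
  foot follow: 1
  follow house: 1
  … (5 more, each ≤ 1)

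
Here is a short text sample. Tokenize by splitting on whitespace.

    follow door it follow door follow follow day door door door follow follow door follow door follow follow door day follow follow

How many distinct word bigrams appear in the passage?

22 tokens → 21 bigram windows in total.
Repeated bigrams (each contributes count−1 duplicates):
  follow door: 5
  door follow: 4
  follow follow: 4
  door door: 2
11 duplicate windows → 21 − 11 = 10 distinct.

10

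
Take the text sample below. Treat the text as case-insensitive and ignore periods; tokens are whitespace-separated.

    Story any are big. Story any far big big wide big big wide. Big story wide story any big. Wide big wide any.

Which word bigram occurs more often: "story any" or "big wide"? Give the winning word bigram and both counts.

"story any": 3 occurrences
"big wide": 4 occurrences

"big wide" (4 vs 3)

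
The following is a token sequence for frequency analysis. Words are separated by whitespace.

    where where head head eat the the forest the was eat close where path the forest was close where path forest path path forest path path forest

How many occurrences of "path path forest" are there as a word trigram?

2

Scanning the 25 overlapping trigram windows for "path path forest":
  position 22–24: path path forest
  position 25–27: path path forest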